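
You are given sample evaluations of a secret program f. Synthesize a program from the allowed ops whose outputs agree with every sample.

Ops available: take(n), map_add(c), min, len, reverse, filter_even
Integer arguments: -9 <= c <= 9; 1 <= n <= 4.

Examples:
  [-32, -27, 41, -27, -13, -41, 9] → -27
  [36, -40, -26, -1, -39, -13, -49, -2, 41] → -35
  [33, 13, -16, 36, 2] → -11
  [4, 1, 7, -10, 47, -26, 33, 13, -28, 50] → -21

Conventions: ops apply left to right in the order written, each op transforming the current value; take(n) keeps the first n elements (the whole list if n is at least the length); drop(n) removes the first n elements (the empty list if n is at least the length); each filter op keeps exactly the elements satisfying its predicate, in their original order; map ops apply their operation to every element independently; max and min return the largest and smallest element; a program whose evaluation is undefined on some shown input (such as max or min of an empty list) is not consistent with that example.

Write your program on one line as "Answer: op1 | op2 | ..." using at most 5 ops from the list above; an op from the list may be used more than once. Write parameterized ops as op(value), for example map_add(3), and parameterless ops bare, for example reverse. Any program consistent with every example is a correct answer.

filter_even | take(3) | reverse | map_add(5) | min

Check, running the answer program on each example:
  [-32, -27, 41, -27, -13, -41, 9] -> [-32] -> [-32] -> [-32] -> [-27] -> -27
  [36, -40, -26, -1, -39, -13, -49, -2, 41] -> [36, -40, -26, -2] -> [36, -40, -26] -> [-26, -40, 36] -> [-21, -35, 41] -> -35
  [33, 13, -16, 36, 2] -> [-16, 36, 2] -> [-16, 36, 2] -> [2, 36, -16] -> [7, 41, -11] -> -11
  [4, 1, 7, -10, 47, -26, 33, 13, -28, 50] -> [4, -10, -26, -28, 50] -> [4, -10, -26] -> [-26, -10, 4] -> [-21, -5, 9] -> -21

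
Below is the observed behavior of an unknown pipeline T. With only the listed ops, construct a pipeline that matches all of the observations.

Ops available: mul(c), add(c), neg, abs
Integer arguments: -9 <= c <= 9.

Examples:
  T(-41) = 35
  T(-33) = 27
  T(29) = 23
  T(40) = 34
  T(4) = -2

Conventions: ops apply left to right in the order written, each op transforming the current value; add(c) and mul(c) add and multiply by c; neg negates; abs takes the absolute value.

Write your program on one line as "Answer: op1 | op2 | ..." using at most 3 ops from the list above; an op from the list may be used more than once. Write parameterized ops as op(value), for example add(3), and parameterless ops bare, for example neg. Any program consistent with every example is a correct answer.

neg | abs | add(-6)

Check, running the answer program on each example:
  -41 -> 41 -> 41 -> 35
  -33 -> 33 -> 33 -> 27
  29 -> -29 -> 29 -> 23
  40 -> -40 -> 40 -> 34
  4 -> -4 -> 4 -> -2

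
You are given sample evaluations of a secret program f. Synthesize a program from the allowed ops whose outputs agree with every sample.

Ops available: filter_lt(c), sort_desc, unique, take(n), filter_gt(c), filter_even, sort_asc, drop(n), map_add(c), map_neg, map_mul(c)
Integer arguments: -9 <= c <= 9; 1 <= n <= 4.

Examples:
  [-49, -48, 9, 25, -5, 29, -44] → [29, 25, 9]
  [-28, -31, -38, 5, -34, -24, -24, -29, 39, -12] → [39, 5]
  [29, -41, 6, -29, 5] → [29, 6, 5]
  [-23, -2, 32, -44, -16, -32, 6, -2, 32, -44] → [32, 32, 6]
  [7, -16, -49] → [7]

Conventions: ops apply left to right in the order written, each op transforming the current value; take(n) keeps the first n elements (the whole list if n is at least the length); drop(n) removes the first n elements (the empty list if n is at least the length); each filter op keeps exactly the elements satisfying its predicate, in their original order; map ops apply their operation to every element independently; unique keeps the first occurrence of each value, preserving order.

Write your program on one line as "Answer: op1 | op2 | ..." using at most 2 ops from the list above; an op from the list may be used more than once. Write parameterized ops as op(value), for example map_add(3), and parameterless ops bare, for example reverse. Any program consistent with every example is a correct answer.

sort_desc | filter_gt(1)

Check, running the answer program on each example:
  [-49, -48, 9, 25, -5, 29, -44] -> [29, 25, 9, -5, -44, -48, -49] -> [29, 25, 9]
  [-28, -31, -38, 5, -34, -24, -24, -29, 39, -12] -> [39, 5, -12, -24, -24, -28, -29, -31, -34, -38] -> [39, 5]
  [29, -41, 6, -29, 5] -> [29, 6, 5, -29, -41] -> [29, 6, 5]
  [-23, -2, 32, -44, -16, -32, 6, -2, 32, -44] -> [32, 32, 6, -2, -2, -16, -23, -32, -44, -44] -> [32, 32, 6]
  [7, -16, -49] -> [7, -16, -49] -> [7]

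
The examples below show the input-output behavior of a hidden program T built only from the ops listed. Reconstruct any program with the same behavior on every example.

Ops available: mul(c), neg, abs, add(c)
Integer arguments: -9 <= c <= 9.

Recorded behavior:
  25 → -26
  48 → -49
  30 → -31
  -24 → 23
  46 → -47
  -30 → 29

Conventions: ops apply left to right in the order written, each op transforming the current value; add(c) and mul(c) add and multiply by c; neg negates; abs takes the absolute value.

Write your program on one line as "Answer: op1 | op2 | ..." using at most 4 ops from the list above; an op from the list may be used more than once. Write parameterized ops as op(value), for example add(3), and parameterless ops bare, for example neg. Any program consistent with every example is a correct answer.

neg | add(-5) | add(4)

Check, running the answer program on each example:
  25 -> -25 -> -30 -> -26
  48 -> -48 -> -53 -> -49
  30 -> -30 -> -35 -> -31
  -24 -> 24 -> 19 -> 23
  46 -> -46 -> -51 -> -47
  -30 -> 30 -> 25 -> 29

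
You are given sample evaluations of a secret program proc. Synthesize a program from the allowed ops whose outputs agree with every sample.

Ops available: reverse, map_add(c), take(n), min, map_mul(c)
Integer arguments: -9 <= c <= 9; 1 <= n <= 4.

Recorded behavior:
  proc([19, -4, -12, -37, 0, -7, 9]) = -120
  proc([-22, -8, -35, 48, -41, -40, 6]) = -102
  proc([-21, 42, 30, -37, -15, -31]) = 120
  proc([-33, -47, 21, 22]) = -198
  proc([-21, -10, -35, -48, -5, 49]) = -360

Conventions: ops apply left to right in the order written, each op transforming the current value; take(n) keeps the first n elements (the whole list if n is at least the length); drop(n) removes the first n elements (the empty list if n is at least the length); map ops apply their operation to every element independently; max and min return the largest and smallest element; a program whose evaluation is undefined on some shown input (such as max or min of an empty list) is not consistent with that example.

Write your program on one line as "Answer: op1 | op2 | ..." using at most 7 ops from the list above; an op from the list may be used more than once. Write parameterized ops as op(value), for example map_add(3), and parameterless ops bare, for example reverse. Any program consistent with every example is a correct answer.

map_add(3) | map_add(8) | reverse | map_mul(-6) | take(1) | min

Check, running the answer program on each example:
  [19, -4, -12, -37, 0, -7, 9] -> [22, -1, -9, -34, 3, -4, 12] -> [30, 7, -1, -26, 11, 4, 20] -> [20, 4, 11, -26, -1, 7, 30] -> [-120, -24, -66, 156, 6, -42, -180] -> [-120] -> -120
  [-22, -8, -35, 48, -41, -40, 6] -> [-19, -5, -32, 51, -38, -37, 9] -> [-11, 3, -24, 59, -30, -29, 17] -> [17, -29, -30, 59, -24, 3, -11] -> [-102, 174, 180, -354, 144, -18, 66] -> [-102] -> -102
  [-21, 42, 30, -37, -15, -31] -> [-18, 45, 33, -34, -12, -28] -> [-10, 53, 41, -26, -4, -20] -> [-20, -4, -26, 41, 53, -10] -> [120, 24, 156, -246, -318, 60] -> [120] -> 120
  [-33, -47, 21, 22] -> [-30, -44, 24, 25] -> [-22, -36, 32, 33] -> [33, 32, -36, -22] -> [-198, -192, 216, 132] -> [-198] -> -198
  [-21, -10, -35, -48, -5, 49] -> [-18, -7, -32, -45, -2, 52] -> [-10, 1, -24, -37, 6, 60] -> [60, 6, -37, -24, 1, -10] -> [-360, -36, 222, 144, -6, 60] -> [-360] -> -360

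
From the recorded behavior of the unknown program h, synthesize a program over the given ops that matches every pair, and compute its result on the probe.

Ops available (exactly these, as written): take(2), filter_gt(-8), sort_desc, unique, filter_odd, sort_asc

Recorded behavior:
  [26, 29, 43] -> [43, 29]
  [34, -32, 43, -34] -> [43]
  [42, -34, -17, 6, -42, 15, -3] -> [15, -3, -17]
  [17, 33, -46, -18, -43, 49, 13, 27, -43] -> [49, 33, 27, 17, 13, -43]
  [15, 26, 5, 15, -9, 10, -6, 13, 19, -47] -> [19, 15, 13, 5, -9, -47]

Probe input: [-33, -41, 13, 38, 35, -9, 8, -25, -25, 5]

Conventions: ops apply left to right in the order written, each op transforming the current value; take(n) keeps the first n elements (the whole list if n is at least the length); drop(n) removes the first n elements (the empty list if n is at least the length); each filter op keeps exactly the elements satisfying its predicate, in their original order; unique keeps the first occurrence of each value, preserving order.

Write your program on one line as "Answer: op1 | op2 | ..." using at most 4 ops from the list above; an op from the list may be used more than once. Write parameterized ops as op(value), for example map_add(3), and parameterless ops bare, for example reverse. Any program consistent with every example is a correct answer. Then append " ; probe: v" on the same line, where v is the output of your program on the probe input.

unique | filter_odd | sort_desc ; probe: [35, 13, 5, -9, -25, -33, -41]

Check, running the answer program on each example:
  [26, 29, 43] -> [26, 29, 43] -> [29, 43] -> [43, 29]
  [34, -32, 43, -34] -> [34, -32, 43, -34] -> [43] -> [43]
  [42, -34, -17, 6, -42, 15, -3] -> [42, -34, -17, 6, -42, 15, -3] -> [-17, 15, -3] -> [15, -3, -17]
  [17, 33, -46, -18, -43, 49, 13, 27, -43] -> [17, 33, -46, -18, -43, 49, 13, 27] -> [17, 33, -43, 49, 13, 27] -> [49, 33, 27, 17, 13, -43]
  [15, 26, 5, 15, -9, 10, -6, 13, 19, -47] -> [15, 26, 5, -9, 10, -6, 13, 19, -47] -> [15, 5, -9, 13, 19, -47] -> [19, 15, 13, 5, -9, -47]
  probe: [-33, -41, 13, 38, 35, -9, 8, -25, -25, 5] -> [-33, -41, 13, 38, 35, -9, 8, -25, 5] -> [-33, -41, 13, 35, -9, -25, 5] -> [35, 13, 5, -9, -25, -33, -41]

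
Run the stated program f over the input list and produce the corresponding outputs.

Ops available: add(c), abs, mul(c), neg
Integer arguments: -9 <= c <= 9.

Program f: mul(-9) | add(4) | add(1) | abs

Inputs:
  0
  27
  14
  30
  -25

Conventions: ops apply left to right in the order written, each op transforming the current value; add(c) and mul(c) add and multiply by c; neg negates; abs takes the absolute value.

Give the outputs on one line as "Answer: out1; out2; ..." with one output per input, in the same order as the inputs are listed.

Execution, op by op:
  0 -> 0 -> 4 -> 5 -> 5
  27 -> -243 -> -239 -> -238 -> 238
  14 -> -126 -> -122 -> -121 -> 121
  30 -> -270 -> -266 -> -265 -> 265
  -25 -> 225 -> 229 -> 230 -> 230

5; 238; 121; 265; 230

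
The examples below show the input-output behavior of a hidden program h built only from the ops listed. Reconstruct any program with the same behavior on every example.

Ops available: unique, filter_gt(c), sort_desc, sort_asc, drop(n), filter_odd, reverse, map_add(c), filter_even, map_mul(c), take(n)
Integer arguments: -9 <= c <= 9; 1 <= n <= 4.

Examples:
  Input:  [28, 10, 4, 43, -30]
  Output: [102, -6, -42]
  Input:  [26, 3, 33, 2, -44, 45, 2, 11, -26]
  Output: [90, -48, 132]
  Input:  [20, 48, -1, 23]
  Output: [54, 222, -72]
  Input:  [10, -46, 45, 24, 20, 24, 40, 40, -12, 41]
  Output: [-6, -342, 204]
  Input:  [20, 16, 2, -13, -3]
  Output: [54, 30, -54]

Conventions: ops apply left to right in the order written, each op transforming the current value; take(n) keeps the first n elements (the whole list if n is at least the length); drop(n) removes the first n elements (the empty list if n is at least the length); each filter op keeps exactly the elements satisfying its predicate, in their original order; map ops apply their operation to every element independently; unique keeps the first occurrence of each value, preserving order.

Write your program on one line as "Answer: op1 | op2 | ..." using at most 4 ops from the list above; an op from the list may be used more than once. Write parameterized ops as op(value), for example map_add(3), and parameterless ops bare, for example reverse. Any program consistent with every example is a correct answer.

map_add(-4) | map_add(-7) | map_mul(6) | take(3)

Check, running the answer program on each example:
  [28, 10, 4, 43, -30] -> [24, 6, 0, 39, -34] -> [17, -1, -7, 32, -41] -> [102, -6, -42, 192, -246] -> [102, -6, -42]
  [26, 3, 33, 2, -44, 45, 2, 11, -26] -> [22, -1, 29, -2, -48, 41, -2, 7, -30] -> [15, -8, 22, -9, -55, 34, -9, 0, -37] -> [90, -48, 132, -54, -330, 204, -54, 0, -222] -> [90, -48, 132]
  [20, 48, -1, 23] -> [16, 44, -5, 19] -> [9, 37, -12, 12] -> [54, 222, -72, 72] -> [54, 222, -72]
  [10, -46, 45, 24, 20, 24, 40, 40, -12, 41] -> [6, -50, 41, 20, 16, 20, 36, 36, -16, 37] -> [-1, -57, 34, 13, 9, 13, 29, 29, -23, 30] -> [-6, -342, 204, 78, 54, 78, 174, 174, -138, 180] -> [-6, -342, 204]
  [20, 16, 2, -13, -3] -> [16, 12, -2, -17, -7] -> [9, 5, -9, -24, -14] -> [54, 30, -54, -144, -84] -> [54, 30, -54]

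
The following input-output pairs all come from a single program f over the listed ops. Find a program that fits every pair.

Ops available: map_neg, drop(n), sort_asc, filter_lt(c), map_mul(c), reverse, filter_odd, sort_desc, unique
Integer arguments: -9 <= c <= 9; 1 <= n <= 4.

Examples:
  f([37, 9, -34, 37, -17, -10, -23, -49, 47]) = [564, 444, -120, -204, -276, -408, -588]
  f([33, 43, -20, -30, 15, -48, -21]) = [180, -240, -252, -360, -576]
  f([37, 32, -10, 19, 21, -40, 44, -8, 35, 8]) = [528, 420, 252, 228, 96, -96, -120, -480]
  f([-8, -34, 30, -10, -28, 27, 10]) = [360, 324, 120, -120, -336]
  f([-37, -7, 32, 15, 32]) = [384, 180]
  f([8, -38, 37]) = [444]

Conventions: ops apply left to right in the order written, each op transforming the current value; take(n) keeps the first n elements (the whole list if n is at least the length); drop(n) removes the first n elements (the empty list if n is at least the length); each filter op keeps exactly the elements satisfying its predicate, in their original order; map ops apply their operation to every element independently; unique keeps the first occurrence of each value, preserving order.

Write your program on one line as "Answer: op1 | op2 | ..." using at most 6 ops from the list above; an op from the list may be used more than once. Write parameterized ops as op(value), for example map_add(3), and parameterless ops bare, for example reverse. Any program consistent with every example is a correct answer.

map_mul(-2) | drop(2) | unique | sort_desc | reverse | map_mul(-6)

Check, running the answer program on each example:
  [37, 9, -34, 37, -17, -10, -23, -49, 47] -> [-74, -18, 68, -74, 34, 20, 46, 98, -94] -> [68, -74, 34, 20, 46, 98, -94] -> [68, -74, 34, 20, 46, 98, -94] -> [98, 68, 46, 34, 20, -74, -94] -> [-94, -74, 20, 34, 46, 68, 98] -> [564, 444, -120, -204, -276, -408, -588]
  [33, 43, -20, -30, 15, -48, -21] -> [-66, -86, 40, 60, -30, 96, 42] -> [40, 60, -30, 96, 42] -> [40, 60, -30, 96, 42] -> [96, 60, 42, 40, -30] -> [-30, 40, 42, 60, 96] -> [180, -240, -252, -360, -576]
  [37, 32, -10, 19, 21, -40, 44, -8, 35, 8] -> [-74, -64, 20, -38, -42, 80, -88, 16, -70, -16] -> [20, -38, -42, 80, -88, 16, -70, -16] -> [20, -38, -42, 80, -88, 16, -70, -16] -> [80, 20, 16, -16, -38, -42, -70, -88] -> [-88, -70, -42, -38, -16, 16, 20, 80] -> [528, 420, 252, 228, 96, -96, -120, -480]
  [-8, -34, 30, -10, -28, 27, 10] -> [16, 68, -60, 20, 56, -54, -20] -> [-60, 20, 56, -54, -20] -> [-60, 20, 56, -54, -20] -> [56, 20, -20, -54, -60] -> [-60, -54, -20, 20, 56] -> [360, 324, 120, -120, -336]
  [-37, -7, 32, 15, 32] -> [74, 14, -64, -30, -64] -> [-64, -30, -64] -> [-64, -30] -> [-30, -64] -> [-64, -30] -> [384, 180]
  [8, -38, 37] -> [-16, 76, -74] -> [-74] -> [-74] -> [-74] -> [-74] -> [444]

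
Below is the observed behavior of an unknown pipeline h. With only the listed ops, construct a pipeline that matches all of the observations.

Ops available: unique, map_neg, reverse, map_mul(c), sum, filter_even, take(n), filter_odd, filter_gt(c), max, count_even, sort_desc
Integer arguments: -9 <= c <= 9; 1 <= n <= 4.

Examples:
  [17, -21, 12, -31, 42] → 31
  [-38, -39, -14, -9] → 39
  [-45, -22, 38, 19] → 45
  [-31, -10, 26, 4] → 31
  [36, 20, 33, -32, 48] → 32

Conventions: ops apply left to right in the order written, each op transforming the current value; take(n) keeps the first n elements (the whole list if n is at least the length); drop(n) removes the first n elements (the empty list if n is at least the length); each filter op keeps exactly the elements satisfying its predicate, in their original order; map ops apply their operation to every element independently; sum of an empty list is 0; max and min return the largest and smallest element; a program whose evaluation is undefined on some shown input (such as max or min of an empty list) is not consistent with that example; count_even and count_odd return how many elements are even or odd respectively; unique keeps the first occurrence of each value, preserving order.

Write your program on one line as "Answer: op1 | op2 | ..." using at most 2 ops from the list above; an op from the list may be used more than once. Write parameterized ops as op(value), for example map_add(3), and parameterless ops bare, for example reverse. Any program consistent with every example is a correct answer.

map_neg | max

Check, running the answer program on each example:
  [17, -21, 12, -31, 42] -> [-17, 21, -12, 31, -42] -> 31
  [-38, -39, -14, -9] -> [38, 39, 14, 9] -> 39
  [-45, -22, 38, 19] -> [45, 22, -38, -19] -> 45
  [-31, -10, 26, 4] -> [31, 10, -26, -4] -> 31
  [36, 20, 33, -32, 48] -> [-36, -20, -33, 32, -48] -> 32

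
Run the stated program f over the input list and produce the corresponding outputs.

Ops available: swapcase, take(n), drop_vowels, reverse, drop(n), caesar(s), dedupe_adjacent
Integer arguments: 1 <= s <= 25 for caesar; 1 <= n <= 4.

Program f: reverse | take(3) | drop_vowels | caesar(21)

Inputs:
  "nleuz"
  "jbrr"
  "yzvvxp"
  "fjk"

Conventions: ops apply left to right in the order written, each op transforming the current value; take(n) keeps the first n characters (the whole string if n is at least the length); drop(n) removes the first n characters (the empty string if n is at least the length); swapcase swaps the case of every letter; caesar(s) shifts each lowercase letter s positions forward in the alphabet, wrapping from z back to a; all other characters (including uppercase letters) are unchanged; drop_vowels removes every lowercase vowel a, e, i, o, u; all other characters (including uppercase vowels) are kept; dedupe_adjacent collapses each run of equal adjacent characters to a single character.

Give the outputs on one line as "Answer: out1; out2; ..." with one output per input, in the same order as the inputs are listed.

Execution, op by op:
  "nleuz" -> "zueln" -> "zue" -> "z" -> "u"
  "jbrr" -> "rrbj" -> "rrb" -> "rrb" -> "mmw"
  "yzvvxp" -> "pxvvzy" -> "pxv" -> "pxv" -> "ksq"
  "fjk" -> "kjf" -> "kjf" -> "kjf" -> "fea"

"u"; "mmw"; "ksq"; "fea"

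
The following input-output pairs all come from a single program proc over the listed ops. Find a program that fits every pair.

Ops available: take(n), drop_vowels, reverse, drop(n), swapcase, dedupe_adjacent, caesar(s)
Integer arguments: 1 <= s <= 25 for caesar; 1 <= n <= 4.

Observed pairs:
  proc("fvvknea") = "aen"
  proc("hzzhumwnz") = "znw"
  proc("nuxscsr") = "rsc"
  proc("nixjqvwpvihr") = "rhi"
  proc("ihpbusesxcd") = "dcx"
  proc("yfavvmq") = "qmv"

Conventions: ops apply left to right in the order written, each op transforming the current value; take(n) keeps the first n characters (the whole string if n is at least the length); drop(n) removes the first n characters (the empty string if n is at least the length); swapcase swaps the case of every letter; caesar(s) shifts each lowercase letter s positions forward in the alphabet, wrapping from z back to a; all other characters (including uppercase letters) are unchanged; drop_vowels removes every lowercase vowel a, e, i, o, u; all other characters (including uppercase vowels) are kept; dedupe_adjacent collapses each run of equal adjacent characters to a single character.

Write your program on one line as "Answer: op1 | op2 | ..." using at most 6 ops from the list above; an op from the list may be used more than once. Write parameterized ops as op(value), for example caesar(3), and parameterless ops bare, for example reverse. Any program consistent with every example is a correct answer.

reverse | swapcase | dedupe_adjacent | take(3) | swapcase

Check, running the answer program on each example:
  "fvvknea" -> "aenkvvf" -> "AENKVVF" -> "AENKVF" -> "AEN" -> "aen"
  "hzzhumwnz" -> "znwmuhzzh" -> "ZNWMUHZZH" -> "ZNWMUHZH" -> "ZNW" -> "znw"
  "nuxscsr" -> "rscsxun" -> "RSCSXUN" -> "RSCSXUN" -> "RSC" -> "rsc"
  "nixjqvwpvihr" -> "rhivpwvqjxin" -> "RHIVPWVQJXIN" -> "RHIVPWVQJXIN" -> "RHI" -> "rhi"
  "ihpbusesxcd" -> "dcxsesubphi" -> "DCXSESUBPHI" -> "DCXSESUBPHI" -> "DCX" -> "dcx"
  "yfavvmq" -> "qmvvafy" -> "QMVVAFY" -> "QMVAFY" -> "QMV" -> "qmv"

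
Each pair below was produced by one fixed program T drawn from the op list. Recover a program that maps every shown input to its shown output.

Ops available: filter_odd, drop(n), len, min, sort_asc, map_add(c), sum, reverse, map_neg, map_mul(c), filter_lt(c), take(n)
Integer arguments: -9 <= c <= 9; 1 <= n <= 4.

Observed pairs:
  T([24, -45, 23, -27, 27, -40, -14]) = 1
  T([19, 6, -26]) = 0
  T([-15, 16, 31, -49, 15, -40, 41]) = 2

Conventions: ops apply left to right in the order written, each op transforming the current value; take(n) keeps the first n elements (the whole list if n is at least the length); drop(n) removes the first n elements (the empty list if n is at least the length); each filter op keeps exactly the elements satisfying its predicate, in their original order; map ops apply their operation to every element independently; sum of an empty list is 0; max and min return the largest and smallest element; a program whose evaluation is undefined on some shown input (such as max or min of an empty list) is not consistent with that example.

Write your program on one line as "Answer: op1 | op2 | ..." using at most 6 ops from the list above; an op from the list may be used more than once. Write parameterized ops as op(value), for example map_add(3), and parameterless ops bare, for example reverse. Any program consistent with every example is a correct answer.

filter_odd | drop(3) | reverse | map_mul(-1) | len

Check, running the answer program on each example:
  [24, -45, 23, -27, 27, -40, -14] -> [-45, 23, -27, 27] -> [27] -> [27] -> [-27] -> 1
  [19, 6, -26] -> [19] -> [] -> [] -> [] -> 0
  [-15, 16, 31, -49, 15, -40, 41] -> [-15, 31, -49, 15, 41] -> [15, 41] -> [41, 15] -> [-41, -15] -> 2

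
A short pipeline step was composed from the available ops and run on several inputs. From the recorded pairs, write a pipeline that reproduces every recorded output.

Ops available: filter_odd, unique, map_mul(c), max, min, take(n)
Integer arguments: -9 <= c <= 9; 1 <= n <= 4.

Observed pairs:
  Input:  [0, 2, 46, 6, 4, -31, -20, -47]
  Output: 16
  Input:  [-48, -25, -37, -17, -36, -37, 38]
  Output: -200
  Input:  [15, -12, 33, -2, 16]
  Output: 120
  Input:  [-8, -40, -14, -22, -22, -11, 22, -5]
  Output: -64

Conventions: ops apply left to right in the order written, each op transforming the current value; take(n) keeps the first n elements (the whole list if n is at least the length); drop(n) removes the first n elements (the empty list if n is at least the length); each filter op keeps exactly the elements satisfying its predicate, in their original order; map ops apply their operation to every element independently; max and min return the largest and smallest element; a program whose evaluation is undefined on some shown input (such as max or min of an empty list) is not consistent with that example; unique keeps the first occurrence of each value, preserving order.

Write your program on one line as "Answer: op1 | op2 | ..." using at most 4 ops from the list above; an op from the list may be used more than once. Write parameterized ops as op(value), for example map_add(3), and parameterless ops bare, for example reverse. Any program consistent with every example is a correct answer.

take(2) | map_mul(8) | max

Check, running the answer program on each example:
  [0, 2, 46, 6, 4, -31, -20, -47] -> [0, 2] -> [0, 16] -> 16
  [-48, -25, -37, -17, -36, -37, 38] -> [-48, -25] -> [-384, -200] -> -200
  [15, -12, 33, -2, 16] -> [15, -12] -> [120, -96] -> 120
  [-8, -40, -14, -22, -22, -11, 22, -5] -> [-8, -40] -> [-64, -320] -> -64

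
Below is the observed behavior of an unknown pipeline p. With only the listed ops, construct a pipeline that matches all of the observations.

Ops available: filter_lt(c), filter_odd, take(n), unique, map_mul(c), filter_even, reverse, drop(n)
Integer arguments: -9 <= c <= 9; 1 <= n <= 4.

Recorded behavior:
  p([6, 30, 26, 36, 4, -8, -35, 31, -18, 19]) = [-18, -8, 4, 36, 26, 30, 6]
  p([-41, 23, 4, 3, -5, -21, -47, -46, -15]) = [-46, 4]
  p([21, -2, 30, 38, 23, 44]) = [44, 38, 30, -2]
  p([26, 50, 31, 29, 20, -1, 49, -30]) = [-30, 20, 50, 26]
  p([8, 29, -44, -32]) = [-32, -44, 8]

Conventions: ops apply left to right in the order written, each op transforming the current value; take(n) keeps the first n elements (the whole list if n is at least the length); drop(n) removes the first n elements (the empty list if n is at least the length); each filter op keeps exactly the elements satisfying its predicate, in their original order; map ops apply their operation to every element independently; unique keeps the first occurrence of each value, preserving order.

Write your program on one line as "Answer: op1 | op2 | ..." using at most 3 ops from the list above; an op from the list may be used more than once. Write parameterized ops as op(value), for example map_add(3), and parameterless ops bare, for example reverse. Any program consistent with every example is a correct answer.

reverse | filter_even

Check, running the answer program on each example:
  [6, 30, 26, 36, 4, -8, -35, 31, -18, 19] -> [19, -18, 31, -35, -8, 4, 36, 26, 30, 6] -> [-18, -8, 4, 36, 26, 30, 6]
  [-41, 23, 4, 3, -5, -21, -47, -46, -15] -> [-15, -46, -47, -21, -5, 3, 4, 23, -41] -> [-46, 4]
  [21, -2, 30, 38, 23, 44] -> [44, 23, 38, 30, -2, 21] -> [44, 38, 30, -2]
  [26, 50, 31, 29, 20, -1, 49, -30] -> [-30, 49, -1, 20, 29, 31, 50, 26] -> [-30, 20, 50, 26]
  [8, 29, -44, -32] -> [-32, -44, 29, 8] -> [-32, -44, 8]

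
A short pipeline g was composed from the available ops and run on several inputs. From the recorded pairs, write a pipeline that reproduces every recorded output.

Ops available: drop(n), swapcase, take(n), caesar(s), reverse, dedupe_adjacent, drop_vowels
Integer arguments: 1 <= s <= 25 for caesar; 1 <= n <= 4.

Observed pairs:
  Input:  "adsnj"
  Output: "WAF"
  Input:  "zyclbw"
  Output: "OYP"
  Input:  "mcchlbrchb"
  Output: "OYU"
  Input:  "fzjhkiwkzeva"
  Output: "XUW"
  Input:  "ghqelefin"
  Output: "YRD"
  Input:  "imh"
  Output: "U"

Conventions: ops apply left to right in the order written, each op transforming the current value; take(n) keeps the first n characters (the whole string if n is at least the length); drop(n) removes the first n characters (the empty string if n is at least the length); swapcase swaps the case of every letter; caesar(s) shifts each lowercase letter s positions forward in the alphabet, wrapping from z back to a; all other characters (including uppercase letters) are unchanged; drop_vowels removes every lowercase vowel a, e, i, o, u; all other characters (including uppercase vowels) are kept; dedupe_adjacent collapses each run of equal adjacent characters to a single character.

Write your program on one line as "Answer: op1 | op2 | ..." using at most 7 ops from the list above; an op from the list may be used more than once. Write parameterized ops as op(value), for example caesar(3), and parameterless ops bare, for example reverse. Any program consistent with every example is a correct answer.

dedupe_adjacent | caesar(13) | drop(2) | take(3) | swapcase | reverse

Check, running the answer program on each example:
  "adsnj" -> "adsnj" -> "nqfaw" -> "faw" -> "faw" -> "FAW" -> "WAF"
  "zyclbw" -> "zyclbw" -> "mlpyoj" -> "pyoj" -> "pyo" -> "PYO" -> "OYP"
  "mcchlbrchb" -> "mchlbrchb" -> "zpuyoepuo" -> "uyoepuo" -> "uyo" -> "UYO" -> "OYU"
  "fzjhkiwkzeva" -> "fzjhkiwkzeva" -> "smwuxvjxmrin" -> "wuxvjxmrin" -> "wux" -> "WUX" -> "XUW"
  "ghqelefin" -> "ghqelefin" -> "tudryrsva" -> "dryrsva" -> "dry" -> "DRY" -> "YRD"
  "imh" -> "imh" -> "vzu" -> "u" -> "u" -> "U" -> "U"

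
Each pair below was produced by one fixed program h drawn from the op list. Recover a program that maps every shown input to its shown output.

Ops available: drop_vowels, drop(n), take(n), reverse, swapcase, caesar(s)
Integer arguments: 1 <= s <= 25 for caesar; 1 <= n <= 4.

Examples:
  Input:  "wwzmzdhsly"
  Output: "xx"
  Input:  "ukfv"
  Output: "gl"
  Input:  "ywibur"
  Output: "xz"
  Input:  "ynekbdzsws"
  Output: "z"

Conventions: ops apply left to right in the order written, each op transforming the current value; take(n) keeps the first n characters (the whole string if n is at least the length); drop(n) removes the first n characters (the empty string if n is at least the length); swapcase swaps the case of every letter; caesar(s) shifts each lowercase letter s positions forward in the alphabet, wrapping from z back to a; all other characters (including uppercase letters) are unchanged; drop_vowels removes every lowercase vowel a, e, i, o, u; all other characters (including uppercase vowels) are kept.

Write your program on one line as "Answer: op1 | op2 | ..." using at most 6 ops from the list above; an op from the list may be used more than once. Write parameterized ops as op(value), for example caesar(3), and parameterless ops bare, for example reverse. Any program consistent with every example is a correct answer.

drop_vowels | caesar(1) | take(3) | take(2) | drop_vowels | reverse

Check, running the answer program on each example:
  "wwzmzdhsly" -> "wwzmzdhsly" -> "xxanaeitmz" -> "xxa" -> "xx" -> "xx" -> "xx"
  "ukfv" -> "kfv" -> "lgw" -> "lgw" -> "lg" -> "lg" -> "gl"
  "ywibur" -> "ywbr" -> "zxcs" -> "zxc" -> "zx" -> "zx" -> "xz"
  "ynekbdzsws" -> "ynkbdzsws" -> "zolceatxt" -> "zol" -> "zo" -> "z" -> "z"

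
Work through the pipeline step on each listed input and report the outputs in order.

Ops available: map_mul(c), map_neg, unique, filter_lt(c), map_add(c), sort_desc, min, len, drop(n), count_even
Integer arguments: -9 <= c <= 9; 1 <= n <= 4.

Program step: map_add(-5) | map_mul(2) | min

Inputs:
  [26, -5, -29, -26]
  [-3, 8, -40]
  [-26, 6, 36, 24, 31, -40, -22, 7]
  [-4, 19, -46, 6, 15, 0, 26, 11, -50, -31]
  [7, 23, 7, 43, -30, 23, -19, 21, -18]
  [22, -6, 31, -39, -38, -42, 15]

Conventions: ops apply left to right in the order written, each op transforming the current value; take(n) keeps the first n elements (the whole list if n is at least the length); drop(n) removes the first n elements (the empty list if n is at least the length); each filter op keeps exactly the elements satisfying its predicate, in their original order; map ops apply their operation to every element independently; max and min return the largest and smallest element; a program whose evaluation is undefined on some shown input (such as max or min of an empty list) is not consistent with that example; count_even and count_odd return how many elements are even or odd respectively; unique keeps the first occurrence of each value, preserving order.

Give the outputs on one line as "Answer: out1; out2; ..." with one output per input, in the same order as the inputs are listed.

-68; -90; -90; -110; -70; -94

Execution, op by op:
  [26, -5, -29, -26] -> [21, -10, -34, -31] -> [42, -20, -68, -62] -> -68
  [-3, 8, -40] -> [-8, 3, -45] -> [-16, 6, -90] -> -90
  [-26, 6, 36, 24, 31, -40, -22, 7] -> [-31, 1, 31, 19, 26, -45, -27, 2] -> [-62, 2, 62, 38, 52, -90, -54, 4] -> -90
  [-4, 19, -46, 6, 15, 0, 26, 11, -50, -31] -> [-9, 14, -51, 1, 10, -5, 21, 6, -55, -36] -> [-18, 28, -102, 2, 20, -10, 42, 12, -110, -72] -> -110
  [7, 23, 7, 43, -30, 23, -19, 21, -18] -> [2, 18, 2, 38, -35, 18, -24, 16, -23] -> [4, 36, 4, 76, -70, 36, -48, 32, -46] -> -70
  [22, -6, 31, -39, -38, -42, 15] -> [17, -11, 26, -44, -43, -47, 10] -> [34, -22, 52, -88, -86, -94, 20] -> -94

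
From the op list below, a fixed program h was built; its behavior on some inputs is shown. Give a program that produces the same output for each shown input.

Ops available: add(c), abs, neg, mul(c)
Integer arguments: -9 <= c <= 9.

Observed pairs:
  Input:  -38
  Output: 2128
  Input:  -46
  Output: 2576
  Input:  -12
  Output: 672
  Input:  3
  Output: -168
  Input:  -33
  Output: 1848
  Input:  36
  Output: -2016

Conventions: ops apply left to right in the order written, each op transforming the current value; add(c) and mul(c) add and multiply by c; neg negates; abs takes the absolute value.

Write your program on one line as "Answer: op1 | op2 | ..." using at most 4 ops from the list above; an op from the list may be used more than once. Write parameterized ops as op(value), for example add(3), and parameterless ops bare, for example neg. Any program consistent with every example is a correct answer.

neg | mul(-7) | mul(8) | neg

Check, running the answer program on each example:
  -38 -> 38 -> -266 -> -2128 -> 2128
  -46 -> 46 -> -322 -> -2576 -> 2576
  -12 -> 12 -> -84 -> -672 -> 672
  3 -> -3 -> 21 -> 168 -> -168
  -33 -> 33 -> -231 -> -1848 -> 1848
  36 -> -36 -> 252 -> 2016 -> -2016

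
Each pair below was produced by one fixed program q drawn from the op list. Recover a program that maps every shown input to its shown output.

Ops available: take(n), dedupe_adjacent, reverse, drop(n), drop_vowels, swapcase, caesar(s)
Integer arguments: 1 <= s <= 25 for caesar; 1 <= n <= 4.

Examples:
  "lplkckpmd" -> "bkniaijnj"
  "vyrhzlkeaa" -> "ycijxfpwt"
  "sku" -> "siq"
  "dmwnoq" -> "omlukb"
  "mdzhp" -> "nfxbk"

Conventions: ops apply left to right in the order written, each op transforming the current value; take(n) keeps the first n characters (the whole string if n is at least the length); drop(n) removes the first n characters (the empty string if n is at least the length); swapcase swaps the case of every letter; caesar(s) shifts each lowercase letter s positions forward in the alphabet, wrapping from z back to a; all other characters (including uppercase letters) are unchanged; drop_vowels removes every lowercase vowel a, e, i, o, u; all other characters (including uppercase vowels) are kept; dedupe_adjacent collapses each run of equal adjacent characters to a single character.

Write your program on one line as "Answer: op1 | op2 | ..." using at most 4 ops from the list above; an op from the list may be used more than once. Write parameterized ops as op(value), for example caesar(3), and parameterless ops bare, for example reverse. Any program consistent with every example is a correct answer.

dedupe_adjacent | reverse | caesar(24)

Check, running the answer program on each example:
  "lplkckpmd" -> "lplkckpmd" -> "dmpkcklpl" -> "bkniaijnj"
  "vyrhzlkeaa" -> "vyrhzlkea" -> "aeklzhryv" -> "ycijxfpwt"
  "sku" -> "sku" -> "uks" -> "siq"
  "dmwnoq" -> "dmwnoq" -> "qonwmd" -> "omlukb"
  "mdzhp" -> "mdzhp" -> "phzdm" -> "nfxbk"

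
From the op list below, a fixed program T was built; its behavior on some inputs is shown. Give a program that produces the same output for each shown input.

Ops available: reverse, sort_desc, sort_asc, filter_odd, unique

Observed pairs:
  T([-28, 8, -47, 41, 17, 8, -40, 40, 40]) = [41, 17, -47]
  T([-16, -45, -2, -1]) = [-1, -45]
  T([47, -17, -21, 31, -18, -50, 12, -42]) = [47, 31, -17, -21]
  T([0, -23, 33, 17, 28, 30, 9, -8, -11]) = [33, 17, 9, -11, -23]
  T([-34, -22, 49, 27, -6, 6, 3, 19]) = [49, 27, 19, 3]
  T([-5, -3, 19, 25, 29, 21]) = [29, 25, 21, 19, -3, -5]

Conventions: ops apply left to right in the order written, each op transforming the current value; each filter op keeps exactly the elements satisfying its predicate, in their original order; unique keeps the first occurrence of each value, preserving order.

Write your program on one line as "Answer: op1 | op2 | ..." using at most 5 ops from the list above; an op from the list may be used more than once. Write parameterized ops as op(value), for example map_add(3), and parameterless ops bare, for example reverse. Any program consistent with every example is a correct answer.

reverse | unique | filter_odd | sort_asc | sort_desc

Check, running the answer program on each example:
  [-28, 8, -47, 41, 17, 8, -40, 40, 40] -> [40, 40, -40, 8, 17, 41, -47, 8, -28] -> [40, -40, 8, 17, 41, -47, -28] -> [17, 41, -47] -> [-47, 17, 41] -> [41, 17, -47]
  [-16, -45, -2, -1] -> [-1, -2, -45, -16] -> [-1, -2, -45, -16] -> [-1, -45] -> [-45, -1] -> [-1, -45]
  [47, -17, -21, 31, -18, -50, 12, -42] -> [-42, 12, -50, -18, 31, -21, -17, 47] -> [-42, 12, -50, -18, 31, -21, -17, 47] -> [31, -21, -17, 47] -> [-21, -17, 31, 47] -> [47, 31, -17, -21]
  [0, -23, 33, 17, 28, 30, 9, -8, -11] -> [-11, -8, 9, 30, 28, 17, 33, -23, 0] -> [-11, -8, 9, 30, 28, 17, 33, -23, 0] -> [-11, 9, 17, 33, -23] -> [-23, -11, 9, 17, 33] -> [33, 17, 9, -11, -23]
  [-34, -22, 49, 27, -6, 6, 3, 19] -> [19, 3, 6, -6, 27, 49, -22, -34] -> [19, 3, 6, -6, 27, 49, -22, -34] -> [19, 3, 27, 49] -> [3, 19, 27, 49] -> [49, 27, 19, 3]
  [-5, -3, 19, 25, 29, 21] -> [21, 29, 25, 19, -3, -5] -> [21, 29, 25, 19, -3, -5] -> [21, 29, 25, 19, -3, -5] -> [-5, -3, 19, 21, 25, 29] -> [29, 25, 21, 19, -3, -5]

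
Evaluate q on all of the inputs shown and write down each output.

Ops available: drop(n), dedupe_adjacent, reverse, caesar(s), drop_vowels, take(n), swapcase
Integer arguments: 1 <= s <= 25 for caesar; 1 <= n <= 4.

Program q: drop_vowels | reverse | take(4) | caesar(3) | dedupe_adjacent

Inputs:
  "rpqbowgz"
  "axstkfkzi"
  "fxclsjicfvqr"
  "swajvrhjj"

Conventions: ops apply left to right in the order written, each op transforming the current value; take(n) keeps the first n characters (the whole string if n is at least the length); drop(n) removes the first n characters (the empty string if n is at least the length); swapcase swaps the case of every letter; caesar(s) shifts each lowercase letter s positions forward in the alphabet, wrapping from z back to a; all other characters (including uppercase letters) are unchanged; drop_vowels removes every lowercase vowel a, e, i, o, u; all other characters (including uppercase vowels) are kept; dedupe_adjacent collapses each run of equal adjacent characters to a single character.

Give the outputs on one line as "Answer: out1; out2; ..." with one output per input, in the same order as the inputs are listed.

"cjze"; "cnin"; "utyi"; "mku"

Execution, op by op:
  "rpqbowgz" -> "rpqbwgz" -> "zgwbqpr" -> "zgwb" -> "cjze" -> "cjze"
  "axstkfkzi" -> "xstkfkz" -> "zkfktsx" -> "zkfk" -> "cnin" -> "cnin"
  "fxclsjicfvqr" -> "fxclsjcfvqr" -> "rqvfcjslcxf" -> "rqvf" -> "utyi" -> "utyi"
  "swajvrhjj" -> "swjvrhjj" -> "jjhrvjws" -> "jjhr" -> "mmku" -> "mku"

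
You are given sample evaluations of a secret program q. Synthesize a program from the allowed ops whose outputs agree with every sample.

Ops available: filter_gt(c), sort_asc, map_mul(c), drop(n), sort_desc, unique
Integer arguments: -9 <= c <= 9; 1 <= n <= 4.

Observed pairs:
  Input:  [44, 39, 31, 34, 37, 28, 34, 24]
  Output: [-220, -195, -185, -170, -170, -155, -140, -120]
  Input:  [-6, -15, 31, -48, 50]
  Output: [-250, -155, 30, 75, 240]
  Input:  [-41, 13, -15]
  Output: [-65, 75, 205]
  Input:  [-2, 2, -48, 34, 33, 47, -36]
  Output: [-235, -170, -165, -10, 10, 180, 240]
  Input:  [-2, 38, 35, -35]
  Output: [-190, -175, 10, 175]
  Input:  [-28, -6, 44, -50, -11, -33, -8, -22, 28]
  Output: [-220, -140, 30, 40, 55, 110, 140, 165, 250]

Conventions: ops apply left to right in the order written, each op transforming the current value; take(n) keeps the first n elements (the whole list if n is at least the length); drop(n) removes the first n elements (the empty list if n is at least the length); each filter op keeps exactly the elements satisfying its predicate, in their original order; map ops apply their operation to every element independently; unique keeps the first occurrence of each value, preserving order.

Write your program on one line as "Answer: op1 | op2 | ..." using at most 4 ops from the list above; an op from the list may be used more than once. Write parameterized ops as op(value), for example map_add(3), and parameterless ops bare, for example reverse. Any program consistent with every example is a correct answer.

sort_asc | sort_desc | map_mul(-5)

Check, running the answer program on each example:
  [44, 39, 31, 34, 37, 28, 34, 24] -> [24, 28, 31, 34, 34, 37, 39, 44] -> [44, 39, 37, 34, 34, 31, 28, 24] -> [-220, -195, -185, -170, -170, -155, -140, -120]
  [-6, -15, 31, -48, 50] -> [-48, -15, -6, 31, 50] -> [50, 31, -6, -15, -48] -> [-250, -155, 30, 75, 240]
  [-41, 13, -15] -> [-41, -15, 13] -> [13, -15, -41] -> [-65, 75, 205]
  [-2, 2, -48, 34, 33, 47, -36] -> [-48, -36, -2, 2, 33, 34, 47] -> [47, 34, 33, 2, -2, -36, -48] -> [-235, -170, -165, -10, 10, 180, 240]
  [-2, 38, 35, -35] -> [-35, -2, 35, 38] -> [38, 35, -2, -35] -> [-190, -175, 10, 175]
  [-28, -6, 44, -50, -11, -33, -8, -22, 28] -> [-50, -33, -28, -22, -11, -8, -6, 28, 44] -> [44, 28, -6, -8, -11, -22, -28, -33, -50] -> [-220, -140, 30, 40, 55, 110, 140, 165, 250]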